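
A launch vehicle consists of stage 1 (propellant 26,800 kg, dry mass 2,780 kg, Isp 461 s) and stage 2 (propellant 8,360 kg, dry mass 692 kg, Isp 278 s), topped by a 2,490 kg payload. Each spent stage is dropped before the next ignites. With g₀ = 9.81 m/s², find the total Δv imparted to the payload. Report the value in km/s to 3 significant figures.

Ignition mass of stage 1 = 26,800+2,780 + 8,360+692 + 2,490 = 41,122 kg.
Stage 1: m₀ = 41,122 kg, m_f = 41,122 − 26,800 = 14,322 kg; Δv = 461×9.81×ln(2.871) = 4522.4×1.0547 ≈ 4770 m/s.
Stage 2: m₀ = 11,542 kg, m_f = 11,542 − 8,360 = 3,182 kg; Δv = 278×9.81×ln(3.627) = 2727.2×1.2885 ≈ 3514 m/s.
Total Δv = 4770 + 3514 = 8284 m/s.

Δv ≈ 8.28 km/s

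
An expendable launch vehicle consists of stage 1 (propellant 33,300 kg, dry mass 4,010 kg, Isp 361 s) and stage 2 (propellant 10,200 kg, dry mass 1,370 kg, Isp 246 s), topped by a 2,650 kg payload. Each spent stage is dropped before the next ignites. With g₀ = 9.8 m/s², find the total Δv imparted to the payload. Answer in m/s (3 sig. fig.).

Δv ≈ 6720 m/s

Ignition mass of stage 1 = 33,300+4,010 + 10,200+1,370 + 2,650 = 51,530 kg.
Stage 1: m₀ = 51,530 kg, m_f = 51,530 − 33,300 = 18,230 kg; Δv = 361×9.8×ln(2.827) = 3537.8×1.0391 ≈ 3676 m/s.
Stage 2: m₀ = 14,220 kg, m_f = 14,220 − 10,200 = 4,020 kg; Δv = 246×9.8×ln(3.537) = 2410.8×1.2634 ≈ 3046 m/s.
Total Δv = 3676 + 3046 = 6722 m/s.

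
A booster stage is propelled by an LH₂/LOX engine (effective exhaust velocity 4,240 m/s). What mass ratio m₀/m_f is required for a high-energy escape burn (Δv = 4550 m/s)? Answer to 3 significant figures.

mass ratio ≈ 2.92

m₀/m_f = exp(Δv / v_e) = exp(4550 / 4240.0) = exp(1.0731) = 2.9245.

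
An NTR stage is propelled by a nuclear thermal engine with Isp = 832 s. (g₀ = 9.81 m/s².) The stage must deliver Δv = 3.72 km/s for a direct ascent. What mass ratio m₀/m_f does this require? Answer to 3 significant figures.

mass ratio ≈ 1.58

v_e = Isp · g₀ = 832 × 9.81 = 8161.9 m/s.
m₀/m_f = exp(Δv / v_e) = exp(3720 / 8161.9) = exp(0.4558) = 1.5774.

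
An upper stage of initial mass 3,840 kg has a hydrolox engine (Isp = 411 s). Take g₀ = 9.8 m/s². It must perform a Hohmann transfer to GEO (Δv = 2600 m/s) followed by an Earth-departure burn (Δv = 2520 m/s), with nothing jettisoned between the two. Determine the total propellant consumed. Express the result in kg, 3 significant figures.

total propellant consumed ≈ 2760 kg

v_e = Isp · g₀ = 411 × 9.8 = 4027.8 m/s.
After the first burn: m = 3840 × exp(−2600/4027.8) = 3840 × 0.52439 = 2,013.66 kg.
After the second burn: m = 2,013.66 × exp(−2520/4027.8) = 2,013.66 × 0.53491 = 1,077.13 kg.
Total propellant = m₀ − m_final = 3840 − 1,077.13 = 2,762.87 kg.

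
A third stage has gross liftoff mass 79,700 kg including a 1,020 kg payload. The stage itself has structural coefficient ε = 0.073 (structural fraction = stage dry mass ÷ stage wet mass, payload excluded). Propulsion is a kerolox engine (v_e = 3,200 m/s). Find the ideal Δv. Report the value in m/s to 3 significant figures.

Stage wet mass = m₀ − payload = 79,700 − 1,020 = 78,680 kg.
Stage dry mass = ε × stage wet mass = 0.073 × 78,680 = 5,743.64 kg.
Burnout mass m_f = stage dry + payload = 5,743.64 + 1,020 = 6,763.64 kg.
Δv = v_e · ln(79,700/6,763.64) = 3200.0 × ln(11.78) = 3200.0 × 2.4667 ≈ 7893 m/s.

Δv ≈ 7890 m/s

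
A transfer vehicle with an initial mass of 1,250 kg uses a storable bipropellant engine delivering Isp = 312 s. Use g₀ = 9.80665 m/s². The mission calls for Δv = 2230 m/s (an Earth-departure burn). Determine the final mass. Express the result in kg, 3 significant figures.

v_e = Isp · g₀ = 312 × 9.80665 = 3059.7 m/s.
m₀/m_f = exp(Δv / v_e) = exp(2230 / 3059.7) = exp(0.7288) = 2.0727.
m_f = m₀ / 2.0727 = 1,250 / 2.0727 = 603.078 kg.

final mass ≈ 603 kg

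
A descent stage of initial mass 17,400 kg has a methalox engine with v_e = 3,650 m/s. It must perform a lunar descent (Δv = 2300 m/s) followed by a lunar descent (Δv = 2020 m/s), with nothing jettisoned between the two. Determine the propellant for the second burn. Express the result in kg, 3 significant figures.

After the first burn: m = 17400 × exp(−2300/3650.0) = 17400 × 0.53252 = 9,265.85 kg.
After the second burn: m = 9,265.85 × exp(−2020/3650.0) = 9,265.85 × 0.57498 = 5,327.68 kg.
Second-burn propellant = 9,265.85 − 5,327.68 = 3,938.17 kg.

propellant for the second burn ≈ 3940 kg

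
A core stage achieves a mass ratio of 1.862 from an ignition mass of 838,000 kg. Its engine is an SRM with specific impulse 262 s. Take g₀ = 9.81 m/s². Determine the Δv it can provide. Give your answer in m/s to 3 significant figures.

v_e = Isp · g₀ = 262 × 9.81 = 2570.2 m/s.
Rocket equation: Δv = v_e · ln(1.862) = 2570.2 × 0.6217 ≈ 1597.8 m/s.

Δv ≈ 1600 m/s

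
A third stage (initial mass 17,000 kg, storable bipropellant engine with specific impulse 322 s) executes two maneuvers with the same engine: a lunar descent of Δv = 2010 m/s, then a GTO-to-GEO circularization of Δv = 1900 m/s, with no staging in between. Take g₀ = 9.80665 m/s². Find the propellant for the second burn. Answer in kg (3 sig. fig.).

v_e = Isp · g₀ = 322 × 9.80665 = 3157.7 m/s.
After the first burn: m = 17000 × exp(−2010/3157.7) = 17000 × 0.52912 = 8,995.04 kg.
After the second burn: m = 8,995.04 × exp(−1900/3157.7) = 8,995.04 × 0.54788 = 4,928.2 kg.
Second-burn propellant = 8,995.04 − 4,928.2 = 4,066.84 kg.

propellant for the second burn ≈ 4070 kg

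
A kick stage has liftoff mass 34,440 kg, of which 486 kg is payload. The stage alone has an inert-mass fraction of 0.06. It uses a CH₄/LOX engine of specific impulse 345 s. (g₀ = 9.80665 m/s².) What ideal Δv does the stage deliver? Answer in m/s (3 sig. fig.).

Δv ≈ 8840 m/s

Stage wet mass = m₀ − payload = 34,440 − 486 = 33,954 kg.
Stage dry mass = ε × stage wet mass = 0.06 × 33,954 = 2,037.24 kg.
Burnout mass m_f = stage dry + payload = 2,037.24 + 486 = 2,523.24 kg.
v_e = Isp · g₀ = 345 × 9.80665 = 3383.3 m/s.
From the ideal rocket equation, Δv = v_e · ln(34,440/2,523.24) = 3383.3 × ln(13.65) = 3383.3 × 2.6137 ≈ 8843 m/s.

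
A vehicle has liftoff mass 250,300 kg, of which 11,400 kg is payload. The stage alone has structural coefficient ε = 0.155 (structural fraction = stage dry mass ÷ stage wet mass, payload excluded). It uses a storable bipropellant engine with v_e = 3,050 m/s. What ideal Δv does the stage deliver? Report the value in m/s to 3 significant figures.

Stage wet mass = m₀ − payload = 250,300 − 11,400 = 238,900 kg.
Stage dry mass = ε × stage wet mass = 0.155 × 238,900 = 37,029.5 kg.
Burnout mass m_f = stage dry + payload = 37,029.5 + 11,400 = 48,429.5 kg.
Δv = v_e · ln(250,300/48,429.5) = 3050.0 × ln(5.168) = 3050.0 × 1.6426 ≈ 5010 m/s.

Δv ≈ 5010 m/s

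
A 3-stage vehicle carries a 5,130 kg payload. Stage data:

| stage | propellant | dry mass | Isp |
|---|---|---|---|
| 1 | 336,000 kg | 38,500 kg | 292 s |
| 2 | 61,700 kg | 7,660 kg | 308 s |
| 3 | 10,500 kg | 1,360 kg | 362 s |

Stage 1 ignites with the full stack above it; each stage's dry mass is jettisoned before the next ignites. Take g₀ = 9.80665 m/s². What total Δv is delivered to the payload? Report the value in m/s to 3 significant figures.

Δv ≈ 10900 m/s

Ignition mass of stage 1 = 336,000+38,500 + 61,700+7,660 + 10,500+1,360 + 5,130 = 460,850 kg.
Stage 1: m₀ = 460,850 kg, m_f = 460,850 − 336,000 = 124,850 kg; Δv = 292×9.80665×ln(3.691) = 2863.5×1.3060 ≈ 3740 m/s.
Stage 2: m₀ = 86,350 kg, m_f = 86,350 − 61,700 = 24,650 kg; Δv = 308×9.80665×ln(3.503) = 3020.4×1.2536 ≈ 3787 m/s.
Stage 3: m₀ = 16,990 kg, m_f = 16,990 − 10,500 = 6,490 kg; Δv = 362×9.80665×ln(2.618) = 3550.0×0.9624 ≈ 3416 m/s.
Total Δv = 3740 + 3787 + 3416 = 10943 m/s.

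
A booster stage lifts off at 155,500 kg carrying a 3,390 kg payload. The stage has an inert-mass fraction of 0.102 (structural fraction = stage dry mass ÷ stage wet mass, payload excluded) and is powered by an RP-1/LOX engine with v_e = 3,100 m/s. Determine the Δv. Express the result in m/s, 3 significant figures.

Stage wet mass = m₀ − payload = 155,500 − 3,390 = 152,110 kg.
Stage dry mass = ε × stage wet mass = 0.102 × 152,110 = 15,515.2 kg.
Burnout mass m_f = stage dry + payload = 15,515.2 + 3,390 = 18,905.2 kg.
Using Δv = v_e ln(m₀/m_f): Δv = v_e · ln(155,500/18,905.2) = 3100.0 × ln(8.225) = 3100.0 × 2.1072 ≈ 6532 m/s.

Δv ≈ 6530 m/s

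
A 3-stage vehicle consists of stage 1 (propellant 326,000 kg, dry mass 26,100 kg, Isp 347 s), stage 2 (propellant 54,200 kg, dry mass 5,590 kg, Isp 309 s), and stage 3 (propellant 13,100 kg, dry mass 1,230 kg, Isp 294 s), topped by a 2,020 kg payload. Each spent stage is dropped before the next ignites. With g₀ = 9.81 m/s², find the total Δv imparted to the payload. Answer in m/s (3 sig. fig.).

Ignition mass of stage 1 = 326,000+26,100 + 54,200+5,590 + 13,100+1,230 + 2,020 = 428,240 kg.
Stage 1: m₀ = 428,240 kg, m_f = 428,240 − 326,000 = 102,240 kg; Δv = 347×9.81×ln(4.189) = 3404.1×1.4324 ≈ 4876 m/s.
Stage 2: m₀ = 76,140 kg, m_f = 76,140 − 54,200 = 21,940 kg; Δv = 309×9.81×ln(3.47) = 3031.3×1.2443 ≈ 3772 m/s.
Stage 3: m₀ = 16,350 kg, m_f = 16,350 − 13,100 = 3,250 kg; Δv = 294×9.81×ln(5.031) = 2884.1×1.6156 ≈ 4660 m/s.
Total Δv = 4876 + 3772 + 4660 = 13308 m/s.

Δv ≈ 13300 m/s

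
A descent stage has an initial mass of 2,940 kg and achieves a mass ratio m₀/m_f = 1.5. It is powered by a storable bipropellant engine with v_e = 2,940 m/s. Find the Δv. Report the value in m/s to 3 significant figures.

Δv ≈ 1190 m/s

Rocket equation: Δv = v_e · ln(1.5) = 2940.0 × 0.4055 ≈ 1192.1 m/s.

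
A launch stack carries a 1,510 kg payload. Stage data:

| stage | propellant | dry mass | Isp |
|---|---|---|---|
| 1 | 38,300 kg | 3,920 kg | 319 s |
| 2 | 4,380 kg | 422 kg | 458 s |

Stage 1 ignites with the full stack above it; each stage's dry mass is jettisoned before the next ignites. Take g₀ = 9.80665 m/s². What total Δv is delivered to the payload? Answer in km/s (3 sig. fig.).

Ignition mass of stage 1 = 38,300+3,920 + 4,380+422 + 1,510 = 48,532 kg.
Stage 1: m₀ = 48,532 kg, m_f = 48,532 − 38,300 = 10,232 kg; Δv = 319×9.80665×ln(4.743) = 3128.3×1.5567 ≈ 4870 m/s.
Stage 2: m₀ = 6,312 kg, m_f = 6,312 − 4,380 = 1,932 kg; Δv = 458×9.80665×ln(3.267) = 4491.4×1.1839 ≈ 5317 m/s.
Total Δv = 4870 + 5317 = 10187 m/s.

Δv ≈ 10.2 km/s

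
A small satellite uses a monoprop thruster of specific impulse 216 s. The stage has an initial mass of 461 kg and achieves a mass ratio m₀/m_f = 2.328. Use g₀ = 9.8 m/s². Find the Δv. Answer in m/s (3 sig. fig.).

Δv ≈ 1790 m/s

v_e = Isp · g₀ = 216 × 9.8 = 2116.8 m/s.
By the Tsiolkovsky rocket equation, Δv = v_e · ln(2.328) = 2116.8 × 0.8450 ≈ 1788.7 m/s.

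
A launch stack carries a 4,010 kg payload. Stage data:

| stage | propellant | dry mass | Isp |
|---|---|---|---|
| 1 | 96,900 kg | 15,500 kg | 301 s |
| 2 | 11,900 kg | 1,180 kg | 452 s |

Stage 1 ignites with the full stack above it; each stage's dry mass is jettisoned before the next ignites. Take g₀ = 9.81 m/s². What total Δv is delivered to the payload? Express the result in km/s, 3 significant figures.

Δv ≈ 9.36 km/s

Ignition mass of stage 1 = 96,900+15,500 + 11,900+1,180 + 4,010 = 129,490 kg.
Stage 1: m₀ = 129,490 kg, m_f = 129,490 − 96,900 = 32,590 kg; Δv = 301×9.81×ln(3.973) = 2952.8×1.3796 ≈ 4074 m/s.
Stage 2: m₀ = 17,090 kg, m_f = 17,090 − 11,900 = 5,190 kg; Δv = 452×9.81×ln(3.293) = 4434.1×1.1918 ≈ 5284 m/s.
Total Δv = 4074 + 5284 = 9358 m/s.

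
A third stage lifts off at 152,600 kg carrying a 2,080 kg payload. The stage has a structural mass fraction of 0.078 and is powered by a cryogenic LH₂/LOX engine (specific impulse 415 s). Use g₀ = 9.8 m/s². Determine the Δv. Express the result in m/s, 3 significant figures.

Stage wet mass = m₀ − payload = 152,600 − 2,080 = 150,520 kg.
Stage dry mass = ε × stage wet mass = 0.078 × 150,520 = 11,740.6 kg.
Burnout mass m_f = stage dry + payload = 11,740.6 + 2,080 = 13,820.6 kg.
v_e = Isp · g₀ = 415 × 9.8 = 4067.0 m/s.
From the ideal rocket equation, Δv = v_e · ln(152,600/13,820.6) = 4067.0 × ln(11.04) = 4067.0 × 2.4017 ≈ 9768 m/s.

Δv ≈ 9770 m/s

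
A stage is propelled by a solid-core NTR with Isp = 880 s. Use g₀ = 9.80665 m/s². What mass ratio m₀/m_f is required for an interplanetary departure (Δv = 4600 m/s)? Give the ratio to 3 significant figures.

mass ratio ≈ 1.70

v_e = Isp · g₀ = 880 × 9.80665 = 8629.9 m/s.
m₀/m_f = exp(Δv / v_e) = exp(4600 / 8629.9) = exp(0.5330) = 1.7041.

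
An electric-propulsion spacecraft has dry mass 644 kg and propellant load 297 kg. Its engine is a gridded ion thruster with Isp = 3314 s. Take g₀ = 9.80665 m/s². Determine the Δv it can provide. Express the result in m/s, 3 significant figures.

Δv ≈ 12300 m/s

v_e = Isp · g₀ = 3314 × 9.80665 = 32499.2 m/s.
m₀ = m_dry + m_prop = 644 + 297 = 941 kg.
By the Tsiolkovsky rocket equation, Δv = v_e · ln(m₀/m_f) = 32499.2 × ln(1.461) = 32499.2 × 0.3792 ≈ 12325.2 m/s.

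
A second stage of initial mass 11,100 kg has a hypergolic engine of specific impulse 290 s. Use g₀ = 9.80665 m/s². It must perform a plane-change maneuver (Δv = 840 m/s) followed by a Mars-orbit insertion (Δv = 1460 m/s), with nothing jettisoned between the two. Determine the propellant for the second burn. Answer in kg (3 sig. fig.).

propellant for the second burn ≈ 3320 kg

v_e = Isp · g₀ = 290 × 9.80665 = 2843.9 m/s.
After the first burn: m = 11100 × exp(−840/2843.9) = 11100 × 0.74426 = 8,261.29 kg.
After the second burn: m = 8,261.29 × exp(−1460/2843.9) = 8,261.29 × 0.59847 = 4,944.13 kg.
Second-burn propellant = 8,261.29 − 4,944.13 = 3,317.16 kg.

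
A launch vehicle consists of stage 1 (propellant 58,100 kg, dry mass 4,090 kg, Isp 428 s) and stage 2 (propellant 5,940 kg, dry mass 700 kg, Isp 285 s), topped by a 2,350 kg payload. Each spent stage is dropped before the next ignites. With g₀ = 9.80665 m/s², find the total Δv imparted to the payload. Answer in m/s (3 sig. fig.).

Ignition mass of stage 1 = 58,100+4,090 + 5,940+700 + 2,350 = 71,180 kg.
Stage 1: m₀ = 71,180 kg, m_f = 71,180 − 58,100 = 13,080 kg; Δv = 428×9.80665×ln(5.442) = 4197.2×1.6941 ≈ 7111 m/s.
Stage 2: m₀ = 8,990 kg, m_f = 8,990 − 5,940 = 3,050 kg; Δv = 285×9.80665×ln(2.948) = 2794.9×1.0810 ≈ 3021 m/s.
Total Δv = 7111 + 3021 = 10132 m/s.

Δv ≈ 10100 m/s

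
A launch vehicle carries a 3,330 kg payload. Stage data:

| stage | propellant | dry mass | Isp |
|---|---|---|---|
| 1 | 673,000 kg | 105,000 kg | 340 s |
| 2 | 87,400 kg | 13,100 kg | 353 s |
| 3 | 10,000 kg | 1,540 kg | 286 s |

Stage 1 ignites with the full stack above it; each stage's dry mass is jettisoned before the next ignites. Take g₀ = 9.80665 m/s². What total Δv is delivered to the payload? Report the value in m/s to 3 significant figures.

Ignition mass of stage 1 = 673,000+105,000 + 87,400+13,100 + 10,000+1,540 + 3,330 = 893,370 kg.
Stage 1: m₀ = 893,370 kg, m_f = 893,370 − 673,000 = 220,370 kg; Δv = 340×9.80665×ln(4.054) = 3334.3×1.3997 ≈ 4667 m/s.
Stage 2: m₀ = 115,370 kg, m_f = 115,370 − 87,400 = 27,970 kg; Δv = 353×9.80665×ln(4.125) = 3461.7×1.4170 ≈ 4905 m/s.
Stage 3: m₀ = 14,870 kg, m_f = 14,870 − 10,000 = 4,870 kg; Δv = 286×9.80665×ln(3.053) = 2804.7×1.1163 ≈ 3131 m/s.
Total Δv = 4667 + 4905 + 3131 = 12703 m/s.

Δv ≈ 12700 m/s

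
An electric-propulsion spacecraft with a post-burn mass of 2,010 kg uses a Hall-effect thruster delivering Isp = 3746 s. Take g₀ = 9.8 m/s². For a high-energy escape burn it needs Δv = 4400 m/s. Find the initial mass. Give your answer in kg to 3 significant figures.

v_e = Isp · g₀ = 3746 × 9.8 = 36710.8 m/s.
Rocket equation: m₀/m_f = exp(Δv / v_e) = exp(4400 / 36710.8) = exp(0.1199) = 1.1273.
m₀ = m_f × 1.1273 = 2,010 × 1.1273 = 2,265.87 kg.

initial mass ≈ 2270 kg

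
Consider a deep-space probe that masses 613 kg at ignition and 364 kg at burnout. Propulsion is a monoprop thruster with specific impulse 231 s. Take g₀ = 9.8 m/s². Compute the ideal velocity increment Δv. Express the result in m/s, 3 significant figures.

Δv ≈ 1180 m/s

v_e = Isp · g₀ = 231 × 9.8 = 2263.8 m/s.
Δv = v_e · ln(m₀/m_f) = 2263.8 × ln(1.684) = 2263.8 × 0.5212 ≈ 1179.9 m/s.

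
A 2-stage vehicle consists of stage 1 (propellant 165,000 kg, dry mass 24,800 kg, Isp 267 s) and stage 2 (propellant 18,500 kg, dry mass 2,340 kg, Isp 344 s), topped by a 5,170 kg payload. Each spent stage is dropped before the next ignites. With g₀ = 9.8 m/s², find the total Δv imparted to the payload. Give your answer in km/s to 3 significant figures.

Δv ≈ 7.97 km/s

Ignition mass of stage 1 = 165,000+24,800 + 18,500+2,340 + 5,170 = 215,810 kg.
Stage 1: m₀ = 215,810 kg, m_f = 215,810 − 165,000 = 50,810 kg; Δv = 267×9.8×ln(4.247) = 2616.6×1.4463 ≈ 3784 m/s.
Stage 2: m₀ = 26,010 kg, m_f = 26,010 − 18,500 = 7,510 kg; Δv = 344×9.8×ln(3.463) = 3371.2×1.2422 ≈ 4188 m/s.
Total Δv = 3784 + 4188 = 7972 m/s.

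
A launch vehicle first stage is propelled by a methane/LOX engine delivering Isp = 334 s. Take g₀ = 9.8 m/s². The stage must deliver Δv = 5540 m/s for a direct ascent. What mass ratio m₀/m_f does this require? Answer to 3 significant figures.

mass ratio ≈ 5.43

v_e = Isp · g₀ = 334 × 9.8 = 3273.2 m/s.
By the Tsiolkovsky rocket equation, m₀/m_f = exp(Δv / v_e) = exp(5540 / 3273.2) = exp(1.6925) = 5.4332.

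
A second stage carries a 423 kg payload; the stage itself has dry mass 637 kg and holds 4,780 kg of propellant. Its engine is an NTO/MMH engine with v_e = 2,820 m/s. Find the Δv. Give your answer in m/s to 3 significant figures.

Δv ≈ 4810 m/s

m₀ = payload + dry + propellant = 423 + 637 + 4,780 = 5,840 kg.
m_f = payload + dry = 423 + 637 = 1,060 kg.
By the Tsiolkovsky rocket equation, Δv = v_e · ln(m₀/m_f) = 2820.0 × ln(5.509) = 2820.0 × 1.7065 ≈ 4812.2 m/s.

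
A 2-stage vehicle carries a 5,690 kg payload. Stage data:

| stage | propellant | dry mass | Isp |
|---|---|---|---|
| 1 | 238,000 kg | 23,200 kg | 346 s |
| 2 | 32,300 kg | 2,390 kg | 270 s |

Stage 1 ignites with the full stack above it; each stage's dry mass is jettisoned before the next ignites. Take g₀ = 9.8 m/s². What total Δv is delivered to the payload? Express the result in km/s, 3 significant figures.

Δv ≈ 9.54 km/s

Ignition mass of stage 1 = 238,000+23,200 + 32,300+2,390 + 5,690 = 301,580 kg.
Stage 1: m₀ = 301,580 kg, m_f = 301,580 − 238,000 = 63,580 kg; Δv = 346×9.8×ln(4.743) = 3390.8×1.5567 ≈ 5279 m/s.
Stage 2: m₀ = 40,380 kg, m_f = 40,380 − 32,300 = 8,080 kg; Δv = 270×9.8×ln(4.998) = 2646.0×1.6089 ≈ 4257 m/s.
Total Δv = 5279 + 4257 = 9536 m/s.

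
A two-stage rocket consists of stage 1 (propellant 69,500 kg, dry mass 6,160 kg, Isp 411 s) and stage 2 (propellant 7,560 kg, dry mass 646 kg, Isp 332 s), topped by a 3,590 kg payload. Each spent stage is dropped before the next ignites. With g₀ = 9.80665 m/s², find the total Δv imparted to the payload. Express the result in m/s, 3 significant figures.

Ignition mass of stage 1 = 69,500+6,160 + 7,560+646 + 3,590 = 87,456 kg.
Stage 1: m₀ = 87,456 kg, m_f = 87,456 − 69,500 = 17,956 kg; Δv = 411×9.80665×ln(4.871) = 4030.5×1.5832 ≈ 6381 m/s.
Stage 2: m₀ = 11,796 kg, m_f = 11,796 − 7,560 = 4,236 kg; Δv = 332×9.80665×ln(2.785) = 3255.8×1.0241 ≈ 3334 m/s.
Total Δv = 6381 + 3334 = 9715 m/s.

Δv ≈ 9720 m/s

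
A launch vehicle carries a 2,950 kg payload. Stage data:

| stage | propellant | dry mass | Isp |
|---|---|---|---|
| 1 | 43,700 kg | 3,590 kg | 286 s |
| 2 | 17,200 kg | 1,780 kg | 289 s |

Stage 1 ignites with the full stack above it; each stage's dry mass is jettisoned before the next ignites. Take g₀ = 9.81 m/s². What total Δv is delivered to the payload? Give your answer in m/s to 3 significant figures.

Ignition mass of stage 1 = 43,700+3,590 + 17,200+1,780 + 2,950 = 69,220 kg.
Stage 1: m₀ = 69,220 kg, m_f = 69,220 − 43,700 = 25,520 kg; Δv = 286×9.81×ln(2.712) = 2805.7×0.9978 ≈ 2800 m/s.
Stage 2: m₀ = 21,930 kg, m_f = 21,930 − 17,200 = 4,730 kg; Δv = 289×9.81×ln(4.636) = 2835.1×1.5339 ≈ 4349 m/s.
Total Δv = 2800 + 4349 = 7149 m/s.

Δv ≈ 7150 m/s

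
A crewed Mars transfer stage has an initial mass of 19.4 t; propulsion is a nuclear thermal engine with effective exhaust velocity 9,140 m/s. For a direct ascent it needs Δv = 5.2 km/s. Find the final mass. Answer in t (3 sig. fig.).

final mass ≈ 11.0 t

From the ideal rocket equation, m₀/m_f = exp(Δv / v_e) = exp(5200 / 9140.0) = exp(0.5689) = 1.7664.
m_f = m₀ / 1.7664 = 19.4 / 1.7664 = 10.9828 t.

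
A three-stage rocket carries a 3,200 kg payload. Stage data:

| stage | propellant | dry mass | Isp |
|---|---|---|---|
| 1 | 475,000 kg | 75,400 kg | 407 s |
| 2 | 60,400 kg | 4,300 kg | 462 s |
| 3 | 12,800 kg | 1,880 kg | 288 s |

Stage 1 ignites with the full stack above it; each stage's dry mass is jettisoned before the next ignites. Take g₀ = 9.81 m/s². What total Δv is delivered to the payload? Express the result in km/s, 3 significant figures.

Δv ≈ 15.1 km/s

Ignition mass of stage 1 = 475,000+75,400 + 60,400+4,300 + 12,800+1,880 + 3,200 = 632,980 kg.
Stage 1: m₀ = 632,980 kg, m_f = 632,980 − 475,000 = 157,980 kg; Δv = 407×9.81×ln(4.007) = 3992.7×1.3880 ≈ 5542 m/s.
Stage 2: m₀ = 82,580 kg, m_f = 82,580 − 60,400 = 22,180 kg; Δv = 462×9.81×ln(3.723) = 4532.2×1.3146 ≈ 5958 m/s.
Stage 3: m₀ = 17,880 kg, m_f = 17,880 − 12,800 = 5,080 kg; Δv = 288×9.81×ln(3.52) = 2825.3×1.2584 ≈ 3555 m/s.
Total Δv = 5542 + 5958 + 3555 = 15055 m/s.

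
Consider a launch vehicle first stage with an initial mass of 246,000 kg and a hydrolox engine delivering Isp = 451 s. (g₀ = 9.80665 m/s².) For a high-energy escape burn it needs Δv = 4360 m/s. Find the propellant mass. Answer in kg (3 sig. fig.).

propellant mass ≈ 154000 kg

v_e = Isp · g₀ = 451 × 9.80665 = 4422.8 m/s.
m₀/m_f = exp(Δv / v_e) = exp(4360 / 4422.8) = exp(0.9858) = 2.6800.
m_f = 246,000 / 2.6800 = 91,791 kg, so propellant = m₀ − m_f = 246,000 − 91,791 = 154,209 kg.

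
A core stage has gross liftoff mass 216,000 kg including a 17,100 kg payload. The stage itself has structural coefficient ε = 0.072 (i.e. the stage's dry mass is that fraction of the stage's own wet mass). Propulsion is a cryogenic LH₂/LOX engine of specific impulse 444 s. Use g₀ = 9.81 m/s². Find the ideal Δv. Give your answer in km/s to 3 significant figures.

Stage wet mass = m₀ − payload = 216,000 − 17,100 = 198,900 kg.
Stage dry mass = ε × stage wet mass = 0.072 × 198,900 = 14,320.8 kg.
Burnout mass m_f = stage dry + payload = 14,320.8 + 17,100 = 31,420.8 kg.
v_e = Isp · g₀ = 444 × 9.81 = 4355.6 m/s.
Using Δv = v_e ln(m₀/m_f): Δv = v_e · ln(216,000/31,420.8) = 4355.6 × ln(6.874) = 4355.6 × 1.9278 ≈ 8397 m/s.

Δv ≈ 8.40 km/s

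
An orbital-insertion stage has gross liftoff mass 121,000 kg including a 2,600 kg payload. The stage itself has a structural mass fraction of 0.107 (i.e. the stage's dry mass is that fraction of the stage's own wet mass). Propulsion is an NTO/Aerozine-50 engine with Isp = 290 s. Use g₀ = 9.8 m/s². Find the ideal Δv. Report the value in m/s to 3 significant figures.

Stage wet mass = m₀ − payload = 121,000 − 2,600 = 118,400 kg.
Stage dry mass = ε × stage wet mass = 0.107 × 118,400 = 12,668.8 kg.
Burnout mass m_f = stage dry + payload = 12,668.8 + 2,600 = 15,268.8 kg.
v_e = Isp · g₀ = 290 × 9.8 = 2842.0 m/s.
Δv = v_e · ln(121,000/15,268.8) = 2842.0 × ln(7.925) = 2842.0 × 2.0700 ≈ 5883 m/s.

Δv ≈ 5880 m/s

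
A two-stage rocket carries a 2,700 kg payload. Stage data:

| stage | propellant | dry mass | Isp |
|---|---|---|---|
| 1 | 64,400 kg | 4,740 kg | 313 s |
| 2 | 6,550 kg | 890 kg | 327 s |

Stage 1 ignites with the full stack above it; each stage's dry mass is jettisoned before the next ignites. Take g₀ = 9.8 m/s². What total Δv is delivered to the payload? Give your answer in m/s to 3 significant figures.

Ignition mass of stage 1 = 64,400+4,740 + 6,550+890 + 2,700 = 79,280 kg.
Stage 1: m₀ = 79,280 kg, m_f = 79,280 − 64,400 = 14,880 kg; Δv = 313×9.8×ln(5.328) = 3067.4×1.6730 ≈ 5132 m/s.
Stage 2: m₀ = 10,140 kg, m_f = 10,140 − 6,550 = 3,590 kg; Δv = 327×9.8×ln(2.825) = 3204.6×1.0383 ≈ 3327 m/s.
Total Δv = 5132 + 3327 = 8459 m/s.

Δv ≈ 8460 m/s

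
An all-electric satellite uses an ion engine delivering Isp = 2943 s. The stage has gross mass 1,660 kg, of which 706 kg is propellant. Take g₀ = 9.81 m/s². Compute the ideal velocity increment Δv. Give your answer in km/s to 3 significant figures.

v_e = Isp · g₀ = 2943 × 9.81 = 28870.8 m/s.
m_f = m₀ − m_prop = 1,660 − 706 = 954 kg.
Δv = v_e · ln(m₀/m_f) = 28870.8 × ln(1.74) = 28870.8 × 0.5539 ≈ 15991.8 m/s.

Δv ≈ 16.0 km/s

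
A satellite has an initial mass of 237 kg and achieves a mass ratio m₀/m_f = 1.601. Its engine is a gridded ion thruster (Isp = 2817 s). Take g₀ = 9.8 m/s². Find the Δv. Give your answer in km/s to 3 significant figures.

Δv ≈ 13.0 km/s

v_e = Isp · g₀ = 2817 × 9.8 = 27606.6 m/s.
Δv = v_e · ln(1.601) = 27606.6 × 0.4706 ≈ 12992.5 m/s.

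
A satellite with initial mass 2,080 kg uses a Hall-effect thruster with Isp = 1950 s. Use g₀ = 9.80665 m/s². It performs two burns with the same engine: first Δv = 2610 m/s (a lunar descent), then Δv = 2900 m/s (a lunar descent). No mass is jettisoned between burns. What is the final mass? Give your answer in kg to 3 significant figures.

v_e = Isp · g₀ = 1950 × 9.80665 = 19123.0 m/s.
After the first burn: m = 2080 × exp(−2610/19123.0) = 2080 × 0.87242 = 1,814.63 kg.
After the second burn: m = 1,814.63 × exp(−2900/19123.0) = 1,814.63 × 0.85929 = 1,559.29 kg.

final mass ≈ 1560 kg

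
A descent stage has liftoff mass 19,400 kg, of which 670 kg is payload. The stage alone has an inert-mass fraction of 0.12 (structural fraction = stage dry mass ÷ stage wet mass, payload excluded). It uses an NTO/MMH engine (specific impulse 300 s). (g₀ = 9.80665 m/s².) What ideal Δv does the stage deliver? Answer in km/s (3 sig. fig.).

Stage wet mass = m₀ − payload = 19,400 − 670 = 18,730 kg.
Stage dry mass = ε × stage wet mass = 0.12 × 18,730 = 2,247.6 kg.
Burnout mass m_f = stage dry + payload = 2,247.6 + 670 = 2,917.6 kg.
v_e = Isp · g₀ = 300 × 9.80665 = 2942.0 m/s.
From the ideal rocket equation, Δv = v_e · ln(19,400/2,917.6) = 2942.0 × ln(6.649) = 2942.0 × 1.8945 ≈ 5574 m/s.

Δv ≈ 5.57 km/s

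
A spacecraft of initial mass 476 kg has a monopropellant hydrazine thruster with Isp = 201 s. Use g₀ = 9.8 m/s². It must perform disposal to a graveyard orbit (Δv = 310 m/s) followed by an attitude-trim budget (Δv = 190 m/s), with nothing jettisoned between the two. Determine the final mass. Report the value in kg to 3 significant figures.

v_e = Isp · g₀ = 201 × 9.8 = 1969.8 m/s.
After the first burn: m = 476 × exp(−310/1969.8) = 476 × 0.85438 = 406.685 kg.
After the second burn: m = 406.685 × exp(−190/1969.8) = 406.685 × 0.90805 = 369.29 kg.

final mass ≈ 369 kg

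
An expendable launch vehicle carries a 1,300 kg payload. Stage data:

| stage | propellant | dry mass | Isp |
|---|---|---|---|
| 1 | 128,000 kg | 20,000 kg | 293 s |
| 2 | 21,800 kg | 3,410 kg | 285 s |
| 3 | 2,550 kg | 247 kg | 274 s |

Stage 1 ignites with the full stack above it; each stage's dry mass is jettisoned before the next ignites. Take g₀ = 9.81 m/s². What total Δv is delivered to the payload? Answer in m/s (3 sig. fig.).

Ignition mass of stage 1 = 128,000+20,000 + 21,800+3,410 + 2,550+247 + 1,300 = 177,307 kg.
Stage 1: m₀ = 177,307 kg, m_f = 177,307 − 128,000 = 49,307 kg; Δv = 293×9.81×ln(3.596) = 2874.3×1.2798 ≈ 3679 m/s.
Stage 2: m₀ = 29,307 kg, m_f = 29,307 − 21,800 = 7,507 kg; Δv = 285×9.81×ln(3.904) = 2795.9×1.3620 ≈ 3808 m/s.
Stage 3: m₀ = 4,097 kg, m_f = 4,097 − 2,550 = 1,547 kg; Δv = 274×9.81×ln(2.648) = 2687.9×0.9739 ≈ 2618 m/s.
Total Δv = 3679 + 3808 + 2618 = 10105 m/s.

Δv ≈ 10100 m/s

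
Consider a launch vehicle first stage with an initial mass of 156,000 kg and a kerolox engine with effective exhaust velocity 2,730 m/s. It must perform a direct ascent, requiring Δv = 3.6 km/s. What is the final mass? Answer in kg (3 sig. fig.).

final mass ≈ 41700 kg

By the Tsiolkovsky rocket equation, m₀/m_f = exp(Δv / v_e) = exp(3600 / 2730.0) = exp(1.3187) = 3.7385.
m_f = m₀ / 3.7385 = 156,000 / 3.7385 = 41,728 kg.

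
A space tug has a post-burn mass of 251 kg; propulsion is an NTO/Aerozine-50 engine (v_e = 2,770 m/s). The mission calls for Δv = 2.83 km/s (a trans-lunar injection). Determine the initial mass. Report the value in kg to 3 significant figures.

initial mass ≈ 697 kg

From the ideal rocket equation, m₀/m_f = exp(Δv / v_e) = exp(2830 / 2770.0) = exp(1.0217) = 2.7778.
m₀ = m_f × 2.7778 = 251 × 2.7778 = 697.228 kg.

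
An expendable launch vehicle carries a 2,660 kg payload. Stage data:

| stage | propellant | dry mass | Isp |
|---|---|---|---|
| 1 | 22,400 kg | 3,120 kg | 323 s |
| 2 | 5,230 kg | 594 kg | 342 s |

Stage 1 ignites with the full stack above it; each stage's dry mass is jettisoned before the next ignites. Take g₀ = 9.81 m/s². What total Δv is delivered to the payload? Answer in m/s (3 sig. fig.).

Ignition mass of stage 1 = 22,400+3,120 + 5,230+594 + 2,660 = 34,004 kg.
Stage 1: m₀ = 34,004 kg, m_f = 34,004 − 22,400 = 11,604 kg; Δv = 323×9.81×ln(2.93) = 3168.6×1.0751 ≈ 3407 m/s.
Stage 2: m₀ = 8,484 kg, m_f = 8,484 − 5,230 = 3,254 kg; Δv = 342×9.81×ln(2.607) = 3355.0×0.9583 ≈ 3215 m/s.
Total Δv = 3407 + 3215 = 6622 m/s.

Δv ≈ 6620 m/s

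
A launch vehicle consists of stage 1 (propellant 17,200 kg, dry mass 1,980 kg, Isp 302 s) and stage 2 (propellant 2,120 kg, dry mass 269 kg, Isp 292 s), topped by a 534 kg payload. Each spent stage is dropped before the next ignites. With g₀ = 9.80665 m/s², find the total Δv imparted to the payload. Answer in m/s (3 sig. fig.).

Δv ≈ 8160 m/s

Ignition mass of stage 1 = 17,200+1,980 + 2,120+269 + 534 = 22,103 kg.
Stage 1: m₀ = 22,103 kg, m_f = 22,103 − 17,200 = 4,903 kg; Δv = 302×9.80665×ln(4.508) = 2961.6×1.5059 ≈ 4460 m/s.
Stage 2: m₀ = 2,923 kg, m_f = 2,923 − 2,120 = 803 kg; Δv = 292×9.80665×ln(3.64) = 2863.5×1.2920 ≈ 3700 m/s.
Total Δv = 4460 + 3700 = 8160 m/s.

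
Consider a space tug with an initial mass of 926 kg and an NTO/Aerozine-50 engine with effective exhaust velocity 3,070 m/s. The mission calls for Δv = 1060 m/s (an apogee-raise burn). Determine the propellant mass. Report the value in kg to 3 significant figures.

propellant mass ≈ 270 kg

Rocket equation: m₀/m_f = exp(Δv / v_e) = exp(1060 / 3070.0) = exp(0.3453) = 1.4124.
m_f = 926 / 1.4124 = 655.622 kg, so propellant = m₀ − m_f = 926 − 655.622 = 270.378 kg.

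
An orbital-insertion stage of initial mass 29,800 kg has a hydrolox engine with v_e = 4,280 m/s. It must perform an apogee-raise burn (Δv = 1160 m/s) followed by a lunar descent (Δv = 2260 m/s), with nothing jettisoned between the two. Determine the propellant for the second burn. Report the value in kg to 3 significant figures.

After the first burn: m = 29800 × exp(−1160/4280.0) = 29800 × 0.76260 = 22,725.5 kg.
After the second burn: m = 22,725.5 × exp(−2260/4280.0) = 22,725.5 × 0.58976 = 13,402.6 kg.
Second-burn propellant = 22,725.5 − 13,402.6 = 9,322.9 kg.

propellant for the second burn ≈ 9320 kg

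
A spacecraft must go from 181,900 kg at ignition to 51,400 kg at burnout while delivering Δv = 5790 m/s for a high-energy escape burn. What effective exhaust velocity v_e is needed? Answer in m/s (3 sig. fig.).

ln(m₀/m_f) = ln(181900/51400) = ln(3.539) = 1.2638.
Using Δv = v_e ln(m₀/m_f): v_e = Δv / ln(m₀/m_f) = 5790 / 1.2638 = 4581.4 m/s.

v_e ≈ 4580 m/s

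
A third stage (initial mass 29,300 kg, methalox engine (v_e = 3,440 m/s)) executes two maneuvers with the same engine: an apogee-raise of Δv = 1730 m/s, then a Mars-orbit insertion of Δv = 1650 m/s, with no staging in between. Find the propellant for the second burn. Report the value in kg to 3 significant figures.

After the first burn: m = 29300 × exp(−1730/3440.0) = 29300 × 0.60477 = 17,719.8 kg.
After the second burn: m = 17,719.8 × exp(−1650/3440.0) = 17,719.8 × 0.61900 = 10,968.6 kg.
Second-burn propellant = 17,719.8 − 10,968.6 = 6,751.2 kg.

propellant for the second burn ≈ 6750 kg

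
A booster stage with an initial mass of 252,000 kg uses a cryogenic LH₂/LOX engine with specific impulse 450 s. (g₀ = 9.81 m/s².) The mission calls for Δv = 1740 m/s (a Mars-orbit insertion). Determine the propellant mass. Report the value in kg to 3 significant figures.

v_e = Isp · g₀ = 450 × 9.81 = 4414.5 m/s.
m₀/m_f = exp(Δv / v_e) = exp(1740 / 4414.5) = exp(0.3942) = 1.4831.
m_f = 252,000 / 1.4831 = 169,914 kg, so propellant = m₀ − m_f = 252,000 − 169,914 = 82,086 kg.

propellant mass ≈ 82100 kg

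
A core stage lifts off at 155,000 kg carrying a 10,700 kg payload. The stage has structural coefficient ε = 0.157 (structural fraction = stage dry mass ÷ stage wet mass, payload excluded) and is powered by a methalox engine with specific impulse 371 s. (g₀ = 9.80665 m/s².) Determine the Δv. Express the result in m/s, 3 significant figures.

Δv ≈ 5590 m/s

Stage wet mass = m₀ − payload = 155,000 − 10,700 = 144,300 kg.
Stage dry mass = ε × stage wet mass = 0.157 × 144,300 = 22,655.1 kg.
Burnout mass m_f = stage dry + payload = 22,655.1 + 10,700 = 33,355.1 kg.
v_e = Isp · g₀ = 371 × 9.80665 = 3638.3 m/s.
From the ideal rocket equation, Δv = v_e · ln(155,000/33,355.1) = 3638.3 × ln(4.647) = 3638.3 × 1.5362 ≈ 5589 m/s.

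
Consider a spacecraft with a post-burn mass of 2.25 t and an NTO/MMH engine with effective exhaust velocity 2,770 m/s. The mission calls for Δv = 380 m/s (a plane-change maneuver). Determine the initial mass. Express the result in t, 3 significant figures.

From the ideal rocket equation, m₀/m_f = exp(Δv / v_e) = exp(380 / 2770.0) = exp(0.1372) = 1.1470.
m₀ = m_f × 1.1470 = 2.25 × 1.1470 = 2.58075 t.

initial mass ≈ 2.58 t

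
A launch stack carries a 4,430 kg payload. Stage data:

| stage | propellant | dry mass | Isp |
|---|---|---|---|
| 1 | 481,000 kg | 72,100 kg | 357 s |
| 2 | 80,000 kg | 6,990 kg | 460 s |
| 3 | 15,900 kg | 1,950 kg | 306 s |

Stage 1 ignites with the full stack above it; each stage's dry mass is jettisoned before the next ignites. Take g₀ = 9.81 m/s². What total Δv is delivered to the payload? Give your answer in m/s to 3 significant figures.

Ignition mass of stage 1 = 481,000+72,100 + 80,000+6,990 + 15,900+1,950 + 4,430 = 662,370 kg.
Stage 1: m₀ = 662,370 kg, m_f = 662,370 − 481,000 = 181,370 kg; Δv = 357×9.81×ln(3.652) = 3502.2×1.2953 ≈ 4536 m/s.
Stage 2: m₀ = 109,270 kg, m_f = 109,270 − 80,000 = 29,270 kg; Δv = 460×9.81×ln(3.733) = 4512.6×1.3173 ≈ 5944 m/s.
Stage 3: m₀ = 22,280 kg, m_f = 22,280 − 15,900 = 6,380 kg; Δv = 306×9.81×ln(3.492) = 3001.9×1.2505 ≈ 3754 m/s.
Total Δv = 4536 + 5944 + 3754 = 14234 m/s.

Δv ≈ 14200 m/s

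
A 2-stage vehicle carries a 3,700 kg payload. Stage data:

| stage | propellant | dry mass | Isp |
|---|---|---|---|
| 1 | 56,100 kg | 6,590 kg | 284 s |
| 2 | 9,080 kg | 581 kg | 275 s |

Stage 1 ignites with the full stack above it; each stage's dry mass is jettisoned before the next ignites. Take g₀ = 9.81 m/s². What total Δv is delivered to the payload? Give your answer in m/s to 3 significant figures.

Δv ≈ 6800 m/s

Ignition mass of stage 1 = 56,100+6,590 + 9,080+581 + 3,700 = 76,051 kg.
Stage 1: m₀ = 76,051 kg, m_f = 76,051 − 56,100 = 19,951 kg; Δv = 284×9.81×ln(3.812) = 2786.0×1.3381 ≈ 3728 m/s.
Stage 2: m₀ = 13,361 kg, m_f = 13,361 − 9,080 = 4,281 kg; Δv = 275×9.81×ln(3.121) = 2697.8×1.1382 ≈ 3070 m/s.
Total Δv = 3728 + 3070 = 6798 m/s.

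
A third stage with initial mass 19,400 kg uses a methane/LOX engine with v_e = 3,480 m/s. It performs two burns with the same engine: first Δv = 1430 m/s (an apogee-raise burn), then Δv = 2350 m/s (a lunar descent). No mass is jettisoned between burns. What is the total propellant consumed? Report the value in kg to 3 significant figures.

After the first burn: m = 19400 × exp(−1430/3480.0) = 19400 × 0.66304 = 12,863 kg.
After the second burn: m = 12,863 × exp(−2350/3480.0) = 12,863 × 0.50901 = 6,547.4 kg.
Total propellant = m₀ − m_final = 19400 − 6,547.4 = 12,852.6 kg.

total propellant consumed ≈ 12900 kg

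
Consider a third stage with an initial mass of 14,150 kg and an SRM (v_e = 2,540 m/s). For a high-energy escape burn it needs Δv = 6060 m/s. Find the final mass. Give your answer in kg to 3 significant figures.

final mass ≈ 1300 kg

Using Δv = v_e ln(m₀/m_f): m₀/m_f = exp(Δv / v_e) = exp(6060 / 2540.0) = exp(2.3858) = 10.8680.
m_f = m₀ / 10.8680 = 14,150 / 10.8680 = 1,301.99 kg.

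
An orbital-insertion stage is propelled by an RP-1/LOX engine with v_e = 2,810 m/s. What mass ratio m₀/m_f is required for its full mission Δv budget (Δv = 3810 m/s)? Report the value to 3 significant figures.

From the ideal rocket equation, m₀/m_f = exp(Δv / v_e) = exp(3810 / 2810.0) = exp(1.3559) = 3.8801.

mass ratio ≈ 3.88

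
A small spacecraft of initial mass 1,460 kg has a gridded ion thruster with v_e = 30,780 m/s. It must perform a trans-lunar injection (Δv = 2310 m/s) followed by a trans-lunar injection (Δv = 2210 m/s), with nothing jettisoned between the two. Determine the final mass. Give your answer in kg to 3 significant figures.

final mass ≈ 1260 kg

After the first burn: m = 1460 × exp(−2310/30780.0) = 1460 × 0.92770 = 1,354.44 kg.
After the second burn: m = 1,354.44 × exp(−2210/30780.0) = 1,354.44 × 0.93072 = 1,260.6 kg.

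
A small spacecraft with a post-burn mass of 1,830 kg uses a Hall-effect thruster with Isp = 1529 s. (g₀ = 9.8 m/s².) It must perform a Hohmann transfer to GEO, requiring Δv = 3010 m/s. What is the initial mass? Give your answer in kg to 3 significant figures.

initial mass ≈ 2240 kg

v_e = Isp · g₀ = 1529 × 9.8 = 14984.2 m/s.
By the Tsiolkovsky rocket equation, m₀/m_f = exp(Δv / v_e) = exp(3010 / 14984.2) = exp(0.2009) = 1.2225.
m₀ = m_f × 1.2225 = 1,830 × 1.2225 = 2,237.18 kg.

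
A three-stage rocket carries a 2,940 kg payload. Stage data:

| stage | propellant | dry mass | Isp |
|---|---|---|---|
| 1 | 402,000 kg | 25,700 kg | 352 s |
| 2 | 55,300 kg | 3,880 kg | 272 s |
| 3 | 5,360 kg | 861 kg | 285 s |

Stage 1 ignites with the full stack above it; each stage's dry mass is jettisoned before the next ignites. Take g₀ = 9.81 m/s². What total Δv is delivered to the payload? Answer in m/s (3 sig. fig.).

Ignition mass of stage 1 = 402,000+25,700 + 55,300+3,880 + 5,360+861 + 2,940 = 496,041 kg.
Stage 1: m₀ = 496,041 kg, m_f = 496,041 − 402,000 = 94,041 kg; Δv = 352×9.81×ln(5.275) = 3453.1×1.6629 ≈ 5742 m/s.
Stage 2: m₀ = 68,341 kg, m_f = 68,341 − 55,300 = 13,041 kg; Δv = 272×9.81×ln(5.24) = 2668.3×1.6564 ≈ 4420 m/s.
Stage 3: m₀ = 9,161 kg, m_f = 9,161 − 5,360 = 3,801 kg; Δv = 285×9.81×ln(2.41) = 2795.9×0.8797 ≈ 2459 m/s.
Total Δv = 5742 + 4420 + 2459 = 12621 m/s.

Δv ≈ 12600 m/s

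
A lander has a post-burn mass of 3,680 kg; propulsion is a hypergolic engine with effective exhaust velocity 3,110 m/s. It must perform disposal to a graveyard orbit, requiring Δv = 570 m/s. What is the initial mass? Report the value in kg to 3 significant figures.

initial mass ≈ 4420 kg

By the Tsiolkovsky rocket equation, m₀/m_f = exp(Δv / v_e) = exp(570 / 3110.0) = exp(0.1833) = 1.2012.
m₀ = m_f × 1.2012 = 3,680 × 1.2012 = 4,420.42 kg.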